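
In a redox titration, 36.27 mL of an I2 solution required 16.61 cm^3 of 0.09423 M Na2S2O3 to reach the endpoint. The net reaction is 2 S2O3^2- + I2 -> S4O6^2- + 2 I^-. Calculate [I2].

0.0216 M

n(Na2S2O3) = 0.09423 x 0.01661 = 0.001565 mol.
From the balanced equation, 2 mol Na2S2O3 reacts with 1 mol I2, so n(I2) = 0.001565 x 1/2 = 0.0007826 mol.
[I2] = 0.0007826 / 0.03627 L = 0.0216 M.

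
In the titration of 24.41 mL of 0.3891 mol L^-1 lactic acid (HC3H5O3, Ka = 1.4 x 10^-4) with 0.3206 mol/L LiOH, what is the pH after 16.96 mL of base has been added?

3.98

Initial n(HC3H5O3) = 0.3891 x 0.02441 = 0.009498 mol.
n(LiOH) added = 0.3206 x 0.01696 = 0.005437 mol, converting that many moles of HC3H5O3 to C3H5O3-.
Remaining n(HC3H5O3) = 0.004061 mol; n(C3H5O3-) = 0.005437 mol.
By Henderson-Hasselbalch, pH = pKa + log([A^-]/[HA]) = 3.85 + log(0.005437/0.004061) = 3.85 + (+0.13) = 3.98.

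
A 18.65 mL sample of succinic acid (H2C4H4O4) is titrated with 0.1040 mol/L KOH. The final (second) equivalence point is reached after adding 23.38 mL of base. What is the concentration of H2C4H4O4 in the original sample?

n(KOH) = 0.1040 x 0.02338 = 0.002432 mol.
At the final (second) equivalence point, 2 mol OH^- react per mol H2C4H4O4, so n(H2C4H4O4) = 0.002432 / 2 = 0.001216 mol.
[H2C4H4O4] = 0.001216 / 0.01865 L = 0.0652 M.

0.0652 M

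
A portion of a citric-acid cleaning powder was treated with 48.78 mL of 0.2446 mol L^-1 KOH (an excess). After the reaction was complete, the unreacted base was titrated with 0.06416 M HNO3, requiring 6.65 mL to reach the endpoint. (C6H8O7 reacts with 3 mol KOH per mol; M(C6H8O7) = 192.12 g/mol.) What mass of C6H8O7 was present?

Total n(KOH) added = 0.2446 x 0.04878 = 0.01193 mol.
n(HNO3) used = 0.06416 x 0.006650 = 0.0004267 mol, which equals the excess n(KOH).
So n(KOH) consumed by the sample = 0.01193 - 0.0004267 = 0.01150 mol.
n(C6H8O7) = 0.01150 / 3 = 0.003835 mol.
mass = 0.003835 mol x 192.12 g/mol = 0.737 g.

0.737 g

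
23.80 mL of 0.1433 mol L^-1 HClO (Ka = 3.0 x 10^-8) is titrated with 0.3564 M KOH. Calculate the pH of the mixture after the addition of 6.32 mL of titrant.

7.81

Initial n(HClO) = 0.1433 x 0.02380 = 0.003411 mol.
n(KOH) added = 0.3564 x 0.006320 = 0.002252 mol, converting that many moles of HClO to ClO-.
Remaining n(HClO) = 0.001158 mol; n(ClO-) = 0.002252 mol.
By Henderson-Hasselbalch, pH = pKa + log([A^-]/[HA]) = 7.52 + log(0.002252/0.001158) = 7.52 + (+0.29) = 7.81.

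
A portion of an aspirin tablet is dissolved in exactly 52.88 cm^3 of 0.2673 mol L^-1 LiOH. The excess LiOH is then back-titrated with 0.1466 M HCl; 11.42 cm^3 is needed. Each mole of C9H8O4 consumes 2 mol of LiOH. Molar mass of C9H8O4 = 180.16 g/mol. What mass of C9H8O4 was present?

1.12 g

Total n(LiOH) added = 0.2673 x 0.05288 = 0.01413 mol.
n(HCl) used = 0.1466 x 0.01142 = 0.001674 mol, which equals the excess n(LiOH).
So n(LiOH) consumed by the sample = 0.01413 - 0.001674 = 0.01246 mol.
n(C9H8O4) = 0.01246 / 2 = 0.006230 mol.
mass = 0.006230 mol x 180.16 g/mol = 1.12 g.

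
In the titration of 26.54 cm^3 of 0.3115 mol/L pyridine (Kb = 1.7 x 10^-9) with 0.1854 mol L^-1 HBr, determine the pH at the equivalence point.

n(C5H5N) = 0.3115 x 0.02654 = 0.008267 mol; V(HBr) at equivalence = 0.008267/0.1854 = 0.04459 L.
At equivalence the base is fully converted to C5H5NH+; total volume = 0.07113 L, so [C5H5NH+] = 0.008267/0.07113 = 0.1162 M.
Ka(C5H5NH+) = Kw/Kb = 1.0e-14 / 1.7 x 10^-9 = 5.88e-6.
[H^+] = sqrt(Ka x [C5H5NH+]) = sqrt(5.88e-6 x 0.1162) = 0.000827 M.
pH = -log(0.000827) = 3.08.

3.08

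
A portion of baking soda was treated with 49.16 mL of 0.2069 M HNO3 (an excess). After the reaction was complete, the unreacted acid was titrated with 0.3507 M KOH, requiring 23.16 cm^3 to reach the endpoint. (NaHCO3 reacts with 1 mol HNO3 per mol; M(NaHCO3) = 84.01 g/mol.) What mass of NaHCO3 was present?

0.172 g

Total n(HNO3) added = 0.2069 x 0.04916 = 0.01017 mol.
n(KOH) used = 0.3507 x 0.02316 = 0.008122 mol, which equals the excess n(HNO3).
So n(HNO3) consumed by the sample = 0.01017 - 0.008122 = 0.002049 mol.
n(NaHCO3) = 0.002049 / 1 = 0.002049 mol.
mass = 0.002049 mol x 84.01 g/mol = 0.172 g.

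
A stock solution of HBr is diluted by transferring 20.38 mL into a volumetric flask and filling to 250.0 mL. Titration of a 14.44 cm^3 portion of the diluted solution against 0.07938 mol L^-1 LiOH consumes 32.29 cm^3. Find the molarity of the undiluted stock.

n(LiOH) = 0.07938 x 0.03229 = 0.002563 mol.
n(HBr) in the aliquot = 0.002563 mol.
[diluted HBr] = 0.002563 / 0.01444 = 0.1775 M.
Dilution factor = 250.0/20.38 = 12.27, so [stock] = 0.1775 x 12.27 = 2.18 M.

2.18 M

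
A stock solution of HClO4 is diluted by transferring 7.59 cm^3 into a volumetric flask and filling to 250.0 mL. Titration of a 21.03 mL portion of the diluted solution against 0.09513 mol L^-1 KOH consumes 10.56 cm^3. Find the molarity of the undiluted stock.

1.57 M

n(KOH) = 0.09513 x 0.01056 = 0.001005 mol.
n(HClO4) in the aliquot = 0.001005 mol.
[diluted HClO4] = 0.001005 / 0.02103 = 0.04777 M.
Dilution factor = 250.0/7.590 = 32.94, so [stock] = 0.04777 x 32.94 = 1.57 M.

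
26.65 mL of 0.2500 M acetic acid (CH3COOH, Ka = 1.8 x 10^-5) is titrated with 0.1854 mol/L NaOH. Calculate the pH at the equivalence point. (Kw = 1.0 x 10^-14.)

8.89

n(CH3COOH) = 0.2500 x 0.02665 = 0.006663 mol; V(NaOH) at equivalence = 0.006663/0.1854 = 0.03594 L.
At equivalence all the acid is converted to CH3COO-; total volume = 0.02665 + 0.03594 = 0.06259 L, so [CH3COO-] = 0.006663/0.06259 = 0.1065 M.
Kb = Kw/Ka = 1.0e-14 / 1.8 x 10^-5 = 5.56e-10.
[OH^-] = sqrt(Kb x [CH3COO-]) = sqrt(5.56e-10 x 0.1065) = 7.69e-6 M.
pOH = 5.11, so pH = 14.00 - 5.11 = 8.89.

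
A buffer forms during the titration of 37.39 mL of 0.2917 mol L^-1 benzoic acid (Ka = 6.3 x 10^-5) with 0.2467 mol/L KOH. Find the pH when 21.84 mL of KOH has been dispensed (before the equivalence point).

4.19

Initial n(C6H5COOH) = 0.2917 x 0.03739 = 0.01091 mol.
n(KOH) added = 0.2467 x 0.02184 = 0.005388 mol, converting that many moles of C6H5COOH to C6H5COO-.
Remaining n(C6H5COOH) = 0.005519 mol; n(C6H5COO-) = 0.005388 mol.
By Henderson-Hasselbalch, pH = pKa + log([A^-]/[HA]) = 4.20 + log(0.005388/0.005519) = 4.20 + (-0.01) = 4.19.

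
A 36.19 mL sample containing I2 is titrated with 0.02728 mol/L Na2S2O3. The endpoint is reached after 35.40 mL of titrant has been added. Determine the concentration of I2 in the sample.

n(Na2S2O3) = 0.02728 x 0.03540 = 0.0009657 mol.
From the balanced equation, 2 mol Na2S2O3 reacts with 1 mol I2, so n(I2) = 0.0009657 x 1/2 = 0.0004829 mol.
[I2] = 0.0004829 / 0.03619 L = 0.0133 M.

0.0133 M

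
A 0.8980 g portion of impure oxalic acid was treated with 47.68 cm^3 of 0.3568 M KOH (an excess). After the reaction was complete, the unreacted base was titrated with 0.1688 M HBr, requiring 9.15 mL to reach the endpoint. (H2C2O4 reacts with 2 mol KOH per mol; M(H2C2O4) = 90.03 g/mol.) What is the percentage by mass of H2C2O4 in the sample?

77.5%

Total n(KOH) added = 0.3568 x 0.04768 = 0.01701 mol.
n(HBr) used = 0.1688 x 0.009150 = 0.001545 mol, which equals the excess n(KOH).
So n(KOH) consumed by the sample = 0.01701 - 0.001545 = 0.01547 mol.
n(H2C2O4) = 0.01547 / 2 = 0.007734 mol.
mass H2C2O4 = 0.007734 x 90.03 = 0.6963 g, so %H2C2O4 = 0.6963/0.8980 x 100 = 77.5%.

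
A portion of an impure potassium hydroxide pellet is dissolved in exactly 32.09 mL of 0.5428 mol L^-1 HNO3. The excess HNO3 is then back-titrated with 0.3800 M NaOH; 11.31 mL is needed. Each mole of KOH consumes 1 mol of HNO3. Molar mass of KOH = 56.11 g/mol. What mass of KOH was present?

0.736 g

Total n(HNO3) added = 0.5428 x 0.03209 = 0.01742 mol.
n(NaOH) used = 0.3800 x 0.01131 = 0.004298 mol, which equals the excess n(HNO3).
So n(HNO3) consumed by the sample = 0.01742 - 0.004298 = 0.01312 mol.
n(KOH) = 0.01312 / 1 = 0.01312 mol.
mass = 0.01312 mol x 56.11 g/mol = 0.736 g.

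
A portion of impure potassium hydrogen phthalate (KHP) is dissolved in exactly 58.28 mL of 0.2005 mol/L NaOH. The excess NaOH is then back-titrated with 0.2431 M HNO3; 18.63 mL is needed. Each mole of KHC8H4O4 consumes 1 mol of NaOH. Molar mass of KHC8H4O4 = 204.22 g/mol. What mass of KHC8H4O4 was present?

1.46 g

Total n(NaOH) added = 0.2005 x 0.05828 = 0.01169 mol.
n(HNO3) used = 0.2431 x 0.01863 = 0.004529 mol, which equals the excess n(NaOH).
So n(NaOH) consumed by the sample = 0.01169 - 0.004529 = 0.007156 mol.
n(KHC8H4O4) = 0.007156 / 1 = 0.007156 mol.
mass = 0.007156 mol x 204.22 g/mol = 1.46 g.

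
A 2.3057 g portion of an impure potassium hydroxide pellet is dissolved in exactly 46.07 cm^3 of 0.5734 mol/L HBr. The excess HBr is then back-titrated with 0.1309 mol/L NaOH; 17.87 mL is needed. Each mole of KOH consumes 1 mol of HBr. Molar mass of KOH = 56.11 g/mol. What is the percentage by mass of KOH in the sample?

Total n(HBr) added = 0.5734 x 0.04607 = 0.02642 mol.
n(NaOH) used = 0.1309 x 0.01787 = 0.002339 mol, which equals the excess n(HBr).
So n(HBr) consumed by the sample = 0.02642 - 0.002339 = 0.02408 mol.
n(KOH) = 0.02408 / 1 = 0.02408 mol.
mass KOH = 0.02408 x 56.11 = 1.351 g, so %KOH = 1.351/2.3057 x 100 = 58.6%.

58.6%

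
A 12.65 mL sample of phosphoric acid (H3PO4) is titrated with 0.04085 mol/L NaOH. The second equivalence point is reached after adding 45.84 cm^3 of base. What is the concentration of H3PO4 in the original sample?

n(NaOH) = 0.04085 x 0.04584 = 0.001873 mol.
At the second equivalence point, 2 mol OH^- react per mol H3PO4, so n(H3PO4) = 0.001873 / 2 = 0.0009363 mol.
[H3PO4] = 0.0009363 / 0.01265 L = 0.0740 M.

0.0740 M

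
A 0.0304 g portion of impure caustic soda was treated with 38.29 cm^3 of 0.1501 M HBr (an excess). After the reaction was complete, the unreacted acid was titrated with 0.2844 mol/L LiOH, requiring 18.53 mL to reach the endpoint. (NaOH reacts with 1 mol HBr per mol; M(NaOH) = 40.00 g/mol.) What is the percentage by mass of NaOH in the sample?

62.8%

Total n(HBr) added = 0.1501 x 0.03829 = 0.005747 mol.
n(LiOH) used = 0.2844 x 0.01853 = 0.005270 mol, which equals the excess n(HBr).
So n(HBr) consumed by the sample = 0.005747 - 0.005270 = 0.0004774 mol.
n(NaOH) = 0.0004774 / 1 = 0.0004774 mol.
mass NaOH = 0.0004774 x 40.00 = 0.01910 g, so %NaOH = 0.01910/0.0304 x 100 = 62.8%.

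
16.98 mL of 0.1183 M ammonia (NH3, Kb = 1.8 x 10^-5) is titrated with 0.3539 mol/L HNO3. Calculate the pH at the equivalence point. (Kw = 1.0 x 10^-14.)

n(NH3) = 0.1183 x 0.01698 = 0.002009 mol; V(HNO3) at equivalence = 0.002009/0.3539 = 0.005676 L.
At equivalence the base is fully converted to NH4+; total volume = 0.02266 L, so [NH4+] = 0.002009/0.02266 = 0.08866 M.
Ka(NH4+) = Kw/Kb = 1.0e-14 / 1.8 x 10^-5 = 5.56e-10.
[H^+] = sqrt(Ka x [NH4+]) = sqrt(5.56e-10 x 0.08866) = 7.02e-6 M.
pH = -log(7.02e-6) = 5.15.

5.15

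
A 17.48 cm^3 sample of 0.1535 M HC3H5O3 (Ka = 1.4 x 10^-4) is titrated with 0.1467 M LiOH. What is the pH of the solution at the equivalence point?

8.36

n(HC3H5O3) = 0.1535 x 0.01748 = 0.002683 mol; V(LiOH) at equivalence = 0.002683/0.1467 = 0.01829 L.
At equivalence all the acid is converted to C3H5O3-; total volume = 0.01748 + 0.01829 = 0.03577 L, so [C3H5O3-] = 0.002683/0.03577 = 0.07501 M.
Kb = Kw/Ka = 1.0e-14 / 1.4 x 10^-4 = 7.14e-11.
[OH^-] = sqrt(Kb x [C3H5O3-]) = sqrt(7.14e-11 x 0.07501) = 2.31e-6 M.
pOH = 5.64, so pH = 14.00 - 5.64 = 8.36.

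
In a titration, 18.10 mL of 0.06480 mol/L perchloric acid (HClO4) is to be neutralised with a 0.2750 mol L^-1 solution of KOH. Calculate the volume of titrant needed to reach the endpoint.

4.27 mL

n(HClO4) = 0.06480 mol/L x 0.01810 L = 0.001173 mol.
At equivalence n(KOH) = n(HClO4) = 0.001173 mol.
V(KOH) = 0.001173 / 0.2750 = 0.004265 L = 4.27 mL.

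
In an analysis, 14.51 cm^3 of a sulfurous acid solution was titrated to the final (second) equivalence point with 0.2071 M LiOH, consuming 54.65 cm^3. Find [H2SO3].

n(LiOH) = 0.2071 x 0.05465 = 0.01132 mol.
At the final (second) equivalence point, 2 mol OH^- react per mol H2SO3, so n(H2SO3) = 0.01132 / 2 = 0.005659 mol.
[H2SO3] = 0.005659 / 0.01451 L = 0.390 M.

0.390 M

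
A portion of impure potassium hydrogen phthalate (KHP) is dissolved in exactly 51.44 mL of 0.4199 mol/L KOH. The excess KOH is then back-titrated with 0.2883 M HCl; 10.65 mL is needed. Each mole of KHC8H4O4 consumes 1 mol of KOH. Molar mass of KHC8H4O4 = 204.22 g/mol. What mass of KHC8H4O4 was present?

3.78 g

Total n(KOH) added = 0.4199 x 0.05144 = 0.02160 mol.
n(HCl) used = 0.2883 x 0.01065 = 0.003070 mol, which equals the excess n(KOH).
So n(KOH) consumed by the sample = 0.02160 - 0.003070 = 0.01853 mol.
n(KHC8H4O4) = 0.01853 / 1 = 0.01853 mol.
mass = 0.01853 mol x 204.22 g/mol = 3.78 g.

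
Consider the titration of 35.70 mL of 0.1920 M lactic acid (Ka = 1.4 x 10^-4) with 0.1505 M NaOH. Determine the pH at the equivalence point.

8.39

n(HC3H5O3) = 0.1920 x 0.03570 = 0.006854 mol; V(NaOH) at equivalence = 0.006854/0.1505 = 0.04554 L.
At equivalence all the acid is converted to C3H5O3-; total volume = 0.03570 + 0.04554 = 0.08124 L, so [C3H5O3-] = 0.006854/0.08124 = 0.08437 M.
Kb = Kw/Ka = 1.0e-14 / 1.4 x 10^-4 = 7.14e-11.
[OH^-] = sqrt(Kb x [C3H5O3-]) = sqrt(7.14e-11 x 0.08437) = 2.45e-6 M.
pOH = 5.61, so pH = 14.00 - 5.61 = 8.39.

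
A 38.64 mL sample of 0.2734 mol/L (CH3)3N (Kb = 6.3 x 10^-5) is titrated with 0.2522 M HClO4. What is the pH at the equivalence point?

5.34

n((CH3)3N) = 0.2734 x 0.03864 = 0.01056 mol; V(HClO4) at equivalence = 0.01056/0.2522 = 0.04189 L.
At equivalence the base is fully converted to (CH3)3NH+; total volume = 0.08053 L, so [(CH3)3NH+] = 0.01056/0.08053 = 0.1312 M.
Ka((CH3)3NH+) = Kw/Kb = 1.0e-14 / 6.3 x 10^-5 = 1.59e-10.
[H^+] = sqrt(Ka x [(CH3)3NH+]) = sqrt(1.59e-10 x 0.1312) = 4.56e-6 M.
pH = -log(4.56e-6) = 5.34.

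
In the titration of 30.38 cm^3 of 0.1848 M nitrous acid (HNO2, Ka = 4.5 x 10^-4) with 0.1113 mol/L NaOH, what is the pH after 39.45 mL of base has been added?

Initial n(HNO2) = 0.1848 x 0.03038 = 0.005614 mol.
n(NaOH) added = 0.1113 x 0.03945 = 0.004391 mol, converting that many moles of HNO2 to NO2-.
Remaining n(HNO2) = 0.001223 mol; n(NO2-) = 0.004391 mol.
By Henderson-Hasselbalch, pH = pKa + log([A^-]/[HA]) = 3.35 + log(0.004391/0.001223) = 3.35 + (+0.55) = 3.90.

3.90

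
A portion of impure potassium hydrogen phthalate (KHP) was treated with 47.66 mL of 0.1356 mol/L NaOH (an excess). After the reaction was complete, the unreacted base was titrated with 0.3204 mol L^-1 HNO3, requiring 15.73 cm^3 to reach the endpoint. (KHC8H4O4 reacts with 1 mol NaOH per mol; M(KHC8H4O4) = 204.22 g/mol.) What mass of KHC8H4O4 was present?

Total n(NaOH) added = 0.1356 x 0.04766 = 0.006463 mol.
n(HNO3) used = 0.3204 x 0.01573 = 0.005040 mol, which equals the excess n(NaOH).
So n(NaOH) consumed by the sample = 0.006463 - 0.005040 = 0.001423 mol.
n(KHC8H4O4) = 0.001423 / 1 = 0.001423 mol.
mass = 0.001423 mol x 204.22 g/mol = 0.291 g.

0.291 g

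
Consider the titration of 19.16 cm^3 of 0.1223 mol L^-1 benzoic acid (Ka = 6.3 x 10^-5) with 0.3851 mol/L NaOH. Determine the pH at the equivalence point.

8.58

n(C6H5COOH) = 0.1223 x 0.01916 = 0.002343 mol; V(NaOH) at equivalence = 0.002343/0.3851 = 0.006085 L.
At equivalence all the acid is converted to C6H5COO-; total volume = 0.01916 + 0.006085 = 0.02524 L, so [C6H5COO-] = 0.002343/0.02524 = 0.09282 M.
Kb = Kw/Ka = 1.0e-14 / 6.3 x 10^-5 = 1.59e-10.
[OH^-] = sqrt(Kb x [C6H5COO-]) = sqrt(1.59e-10 x 0.09282) = 3.84e-6 M.
pOH = 5.42, so pH = 14.00 - 5.42 = 8.58.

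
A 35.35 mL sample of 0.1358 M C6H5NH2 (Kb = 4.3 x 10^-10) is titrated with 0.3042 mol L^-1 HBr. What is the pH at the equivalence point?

n(C6H5NH2) = 0.1358 x 0.03535 = 0.004801 mol; V(HBr) at equivalence = 0.004801/0.3042 = 0.01578 L.
At equivalence the base is fully converted to C6H5NH3+; total volume = 0.05113 L, so [C6H5NH3+] = 0.004801/0.05113 = 0.09389 M.
Ka(C6H5NH3+) = Kw/Kb = 1.0e-14 / 4.3 x 10^-10 = 2.33e-5.
[H^+] = sqrt(Ka x [C6H5NH3+]) = sqrt(2.33e-5 x 0.09389) = 0.00148 M.
pH = -log(0.00148) = 2.83.

2.83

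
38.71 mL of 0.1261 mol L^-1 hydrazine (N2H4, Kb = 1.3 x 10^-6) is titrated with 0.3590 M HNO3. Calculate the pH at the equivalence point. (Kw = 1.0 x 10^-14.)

4.57

n(N2H4) = 0.1261 x 0.03871 = 0.004881 mol; V(HNO3) at equivalence = 0.004881/0.3590 = 0.01360 L.
At equivalence the base is fully converted to N2H5+; total volume = 0.05231 L, so [N2H5+] = 0.004881/0.05231 = 0.09332 M.
Ka(N2H5+) = Kw/Kb = 1.0e-14 / 1.3 x 10^-6 = 7.69e-9.
[H^+] = sqrt(Ka x [N2H5+]) = sqrt(7.69e-9 x 0.09332) = 2.68e-5 M.
pH = -log(2.68e-5) = 4.57.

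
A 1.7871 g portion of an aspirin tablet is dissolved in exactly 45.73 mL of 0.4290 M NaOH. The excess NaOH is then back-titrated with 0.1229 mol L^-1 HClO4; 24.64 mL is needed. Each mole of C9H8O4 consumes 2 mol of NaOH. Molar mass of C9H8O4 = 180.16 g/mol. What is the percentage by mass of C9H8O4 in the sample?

Total n(NaOH) added = 0.4290 x 0.04573 = 0.01962 mol.
n(HClO4) used = 0.1229 x 0.02464 = 0.003028 mol, which equals the excess n(NaOH).
So n(NaOH) consumed by the sample = 0.01962 - 0.003028 = 0.01659 mol.
n(C9H8O4) = 0.01659 / 2 = 0.008295 mol.
mass C9H8O4 = 0.008295 x 180.16 = 1.494 g, so %C9H8O4 = 1.494/1.7871 x 100 = 83.6%.

83.6%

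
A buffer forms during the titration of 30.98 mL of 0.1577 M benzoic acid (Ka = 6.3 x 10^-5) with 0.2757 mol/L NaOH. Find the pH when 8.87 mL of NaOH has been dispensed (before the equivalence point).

Initial n(C6H5COOH) = 0.1577 x 0.03098 = 0.004886 mol.
n(NaOH) added = 0.2757 x 0.008870 = 0.002445 mol, converting that many moles of C6H5COOH to C6H5COO-.
Remaining n(C6H5COOH) = 0.002440 mol; n(C6H5COO-) = 0.002445 mol.
By Henderson-Hasselbalch, pH = pKa + log([A^-]/[HA]) = 4.20 + log(0.002445/0.002440) = 4.20 + (+0.00) = 4.20.

4.20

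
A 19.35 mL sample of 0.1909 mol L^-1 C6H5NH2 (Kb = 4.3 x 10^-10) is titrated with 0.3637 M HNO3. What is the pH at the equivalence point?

2.77

n(C6H5NH2) = 0.1909 x 0.01935 = 0.003694 mol; V(HNO3) at equivalence = 0.003694/0.3637 = 0.01016 L.
At equivalence the base is fully converted to C6H5NH3+; total volume = 0.02951 L, so [C6H5NH3+] = 0.003694/0.02951 = 0.1252 M.
Ka(C6H5NH3+) = Kw/Kb = 1.0e-14 / 4.3 x 10^-10 = 2.33e-5.
[H^+] = sqrt(Ka x [C6H5NH3+]) = sqrt(2.33e-5 x 0.1252) = 0.00171 M.
pH = -log(0.00171) = 2.77.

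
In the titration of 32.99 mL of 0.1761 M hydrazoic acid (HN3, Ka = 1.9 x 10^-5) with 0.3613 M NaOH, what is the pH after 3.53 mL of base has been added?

4.17

Initial n(HN3) = 0.1761 x 0.03299 = 0.005810 mol.
n(NaOH) added = 0.3613 x 0.003530 = 0.001275 mol, converting that many moles of HN3 to N3-.
Remaining n(HN3) = 0.004534 mol; n(N3-) = 0.001275 mol.
By Henderson-Hasselbalch, pH = pKa + log([A^-]/[HA]) = 4.72 + log(0.001275/0.004534) = 4.72 + (-0.55) = 4.17.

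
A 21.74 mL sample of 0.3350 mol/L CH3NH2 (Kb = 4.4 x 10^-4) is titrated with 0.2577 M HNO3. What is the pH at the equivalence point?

n(CH3NH2) = 0.3350 x 0.02174 = 0.007283 mol; V(HNO3) at equivalence = 0.007283/0.2577 = 0.02826 L.
At equivalence the base is fully converted to CH3NH3+; total volume = 0.05000 L, so [CH3NH3+] = 0.007283/0.05000 = 0.1457 M.
Ka(CH3NH3+) = Kw/Kb = 1.0e-14 / 4.4 x 10^-4 = 2.27e-11.
[H^+] = sqrt(Ka x [CH3NH3+]) = sqrt(2.27e-11 x 0.1457) = 1.82e-6 M.
pH = -log(1.82e-6) = 5.74.

5.74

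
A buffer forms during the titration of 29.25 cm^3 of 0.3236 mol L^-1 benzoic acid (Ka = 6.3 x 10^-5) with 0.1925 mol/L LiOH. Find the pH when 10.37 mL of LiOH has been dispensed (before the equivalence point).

3.63

Initial n(C6H5COOH) = 0.3236 x 0.02925 = 0.009465 mol.
n(LiOH) added = 0.1925 x 0.01037 = 0.001996 mol, converting that many moles of C6H5COOH to C6H5COO-.
Remaining n(C6H5COOH) = 0.007469 mol; n(C6H5COO-) = 0.001996 mol.
By Henderson-Hasselbalch, pH = pKa + log([A^-]/[HA]) = 4.20 + log(0.001996/0.007469) = 4.20 + (-0.57) = 3.63.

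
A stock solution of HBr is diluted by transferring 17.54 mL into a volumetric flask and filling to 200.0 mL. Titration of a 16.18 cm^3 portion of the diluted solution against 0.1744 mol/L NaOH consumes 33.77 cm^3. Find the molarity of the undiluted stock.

4.15 M

n(NaOH) = 0.1744 x 0.03377 = 0.005889 mol.
n(HBr) in the aliquot = 0.005889 mol.
[diluted HBr] = 0.005889 / 0.01618 = 0.3640 M.
Dilution factor = 200.0/17.54 = 11.40, so [stock] = 0.3640 x 11.40 = 4.15 M.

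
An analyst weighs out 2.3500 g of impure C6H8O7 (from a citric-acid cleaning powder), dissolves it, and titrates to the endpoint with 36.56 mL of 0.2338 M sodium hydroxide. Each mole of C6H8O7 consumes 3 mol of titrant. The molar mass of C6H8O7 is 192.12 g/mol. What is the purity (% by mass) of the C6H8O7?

23.3%

n(NaOH) = 0.2338 x 0.03656 = 0.008548 mol.
n(C6H8O7) = 0.008548 / 3 = 0.002849 mol.
mass of C6H8O7 = 0.002849 x 192.12 = 0.5474 g.
% purity = 0.5474 / 2.3500 x 100 = 23.3%.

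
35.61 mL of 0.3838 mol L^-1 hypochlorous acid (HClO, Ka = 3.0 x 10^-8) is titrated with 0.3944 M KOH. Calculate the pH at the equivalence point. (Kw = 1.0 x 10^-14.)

n(HClO) = 0.3838 x 0.03561 = 0.01367 mol; V(KOH) at equivalence = 0.01367/0.3944 = 0.03465 L.
At equivalence all the acid is converted to ClO-; total volume = 0.03561 + 0.03465 = 0.07026 L, so [ClO-] = 0.01367/0.07026 = 0.1945 M.
Kb = Kw/Ka = 1.0e-14 / 3.0 x 10^-8 = 3.33e-7.
[OH^-] = sqrt(Kb x [ClO-]) = sqrt(3.33e-7 x 0.1945) = 0.000255 M.
pOH = 3.59, so pH = 14.00 - 3.59 = 10.41.

10.41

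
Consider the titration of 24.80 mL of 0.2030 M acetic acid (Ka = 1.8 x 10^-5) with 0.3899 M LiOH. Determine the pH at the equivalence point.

8.94

n(CH3COOH) = 0.2030 x 0.02480 = 0.005034 mol; V(LiOH) at equivalence = 0.005034/0.3899 = 0.01291 L.
At equivalence all the acid is converted to CH3COO-; total volume = 0.02480 + 0.01291 = 0.03771 L, so [CH3COO-] = 0.005034/0.03771 = 0.1335 M.
Kb = Kw/Ka = 1.0e-14 / 1.8 x 10^-5 = 5.56e-10.
[OH^-] = sqrt(Kb x [CH3COO-]) = sqrt(5.56e-10 x 0.1335) = 8.61e-6 M.
pOH = 5.06, so pH = 14.00 - 5.06 = 8.94.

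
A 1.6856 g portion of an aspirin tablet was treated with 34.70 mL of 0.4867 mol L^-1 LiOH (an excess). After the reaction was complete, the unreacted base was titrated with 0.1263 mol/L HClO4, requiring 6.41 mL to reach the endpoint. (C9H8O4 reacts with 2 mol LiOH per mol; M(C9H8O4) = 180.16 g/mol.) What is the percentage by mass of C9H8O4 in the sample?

Total n(LiOH) added = 0.4867 x 0.03470 = 0.01689 mol.
n(HClO4) used = 0.1263 x 0.006410 = 0.0008096 mol, which equals the excess n(LiOH).
So n(LiOH) consumed by the sample = 0.01689 - 0.0008096 = 0.01608 mol.
n(C9H8O4) = 0.01608 / 2 = 0.008039 mol.
mass C9H8O4 = 0.008039 x 180.16 = 1.448 g, so %C9H8O4 = 1.448/1.6856 x 100 = 85.9%.

85.9%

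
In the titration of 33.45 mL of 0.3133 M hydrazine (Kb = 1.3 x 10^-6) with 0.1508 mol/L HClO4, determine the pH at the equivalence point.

4.55

n(N2H4) = 0.3133 x 0.03345 = 0.01048 mol; V(HClO4) at equivalence = 0.01048/0.1508 = 0.06950 L.
At equivalence the base is fully converted to N2H5+; total volume = 0.1029 L, so [N2H5+] = 0.01048/0.1029 = 0.1018 M.
Ka(N2H5+) = Kw/Kb = 1.0e-14 / 1.3 x 10^-6 = 7.69e-9.
[H^+] = sqrt(Ka x [N2H5+]) = sqrt(7.69e-9 x 0.1018) = 2.80e-5 M.
pH = -log(2.80e-5) = 4.55.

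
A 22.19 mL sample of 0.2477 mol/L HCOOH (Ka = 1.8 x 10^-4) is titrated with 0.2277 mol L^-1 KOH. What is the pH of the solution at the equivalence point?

n(HCOOH) = 0.2477 x 0.02219 = 0.005496 mol; V(KOH) at equivalence = 0.005496/0.2277 = 0.02414 L.
At equivalence all the acid is converted to HCOO-; total volume = 0.02219 + 0.02414 = 0.04633 L, so [HCOO-] = 0.005496/0.04633 = 0.1186 M.
Kb = Kw/Ka = 1.0e-14 / 1.8 x 10^-4 = 5.56e-11.
[OH^-] = sqrt(Kb x [HCOO-]) = sqrt(5.56e-11 x 0.1186) = 2.57e-6 M.
pOH = 5.59, so pH = 14.00 - 5.59 = 8.41.

8.41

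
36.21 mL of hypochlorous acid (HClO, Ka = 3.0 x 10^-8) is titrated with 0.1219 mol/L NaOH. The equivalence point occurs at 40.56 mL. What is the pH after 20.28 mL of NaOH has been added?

20.28 mL is exactly half the equivalence volume (40.56/2), i.e. the half-equivalence point.
There, n(HA) = n(A^-), so pH = pKa = -log(3.0 x 10^-8) = 7.52.

7.52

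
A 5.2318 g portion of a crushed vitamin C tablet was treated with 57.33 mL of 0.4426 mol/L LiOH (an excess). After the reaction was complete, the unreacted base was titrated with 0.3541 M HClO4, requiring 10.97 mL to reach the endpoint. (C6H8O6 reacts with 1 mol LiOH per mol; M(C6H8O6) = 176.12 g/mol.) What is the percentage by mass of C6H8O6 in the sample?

72.3%

Total n(LiOH) added = 0.4426 x 0.05733 = 0.02537 mol.
n(HClO4) used = 0.3541 x 0.01097 = 0.003884 mol, which equals the excess n(LiOH).
So n(LiOH) consumed by the sample = 0.02537 - 0.003884 = 0.02149 mol.
n(C6H8O6) = 0.02149 / 1 = 0.02149 mol.
mass C6H8O6 = 0.02149 x 176.12 = 3.785 g, so %C6H8O6 = 3.785/5.2318 x 100 = 72.3%.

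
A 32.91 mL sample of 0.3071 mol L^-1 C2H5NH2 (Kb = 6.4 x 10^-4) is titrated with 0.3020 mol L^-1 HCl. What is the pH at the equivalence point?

5.81

n(C2H5NH2) = 0.3071 x 0.03291 = 0.01011 mol; V(HCl) at equivalence = 0.01011/0.3020 = 0.03347 L.
At equivalence the base is fully converted to C2H5NH3+; total volume = 0.06638 L, so [C2H5NH3+] = 0.01011/0.06638 = 0.1523 M.
Ka(C2H5NH3+) = Kw/Kb = 1.0e-14 / 6.4 x 10^-4 = 1.56e-11.
[H^+] = sqrt(Ka x [C2H5NH3+]) = sqrt(1.56e-11 x 0.1523) = 1.54e-6 M.
pH = -log(1.54e-6) = 5.81.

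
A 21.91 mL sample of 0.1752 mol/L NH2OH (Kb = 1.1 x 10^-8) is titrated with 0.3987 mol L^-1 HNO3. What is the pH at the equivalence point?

n(NH2OH) = 0.1752 x 0.02191 = 0.003839 mol; V(HNO3) at equivalence = 0.003839/0.3987 = 0.009628 L.
At equivalence the base is fully converted to NH3OH+; total volume = 0.03154 L, so [NH3OH+] = 0.003839/0.03154 = 0.1217 M.
Ka(NH3OH+) = Kw/Kb = 1.0e-14 / 1.1 x 10^-8 = 9.09e-7.
[H^+] = sqrt(Ka x [NH3OH+]) = sqrt(9.09e-7 x 0.1217) = 0.000333 M.
pH = -log(0.000333) = 3.48.

3.48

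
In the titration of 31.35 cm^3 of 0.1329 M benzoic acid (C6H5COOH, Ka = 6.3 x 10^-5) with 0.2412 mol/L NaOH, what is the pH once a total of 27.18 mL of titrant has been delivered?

12.61

n(acid) = 0.1329 x 0.03135 = 0.004166 mol; n(NaOH) added = 0.2412 x 0.02718 = 0.006556 mol.
Base is in excess by 0.006556 - 0.004166 = 0.002389 mol in a total volume of 0.05853 L.
[OH^-] = 0.002389/0.05853 = 0.04082 M, so pOH = 1.39 and pH = 14.00 - 1.39 = 12.61.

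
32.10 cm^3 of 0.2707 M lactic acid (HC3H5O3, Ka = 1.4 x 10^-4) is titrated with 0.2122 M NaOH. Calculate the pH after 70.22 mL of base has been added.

12.78

n(acid) = 0.2707 x 0.03210 = 0.008689 mol; n(NaOH) added = 0.2122 x 0.07022 = 0.01490 mol.
Base is in excess by 0.01490 - 0.008689 = 0.006211 mol in a total volume of 0.1023 L.
[OH^-] = 0.006211/0.1023 = 0.06070 M, so pOH = 1.22 and pH = 14.00 - 1.22 = 12.78.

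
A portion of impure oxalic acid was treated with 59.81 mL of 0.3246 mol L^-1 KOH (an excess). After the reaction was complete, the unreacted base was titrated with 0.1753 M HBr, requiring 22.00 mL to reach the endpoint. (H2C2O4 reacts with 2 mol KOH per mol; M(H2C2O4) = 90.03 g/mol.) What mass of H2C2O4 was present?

0.700 g

Total n(KOH) added = 0.3246 x 0.05981 = 0.01941 mol.
n(HBr) used = 0.1753 x 0.02200 = 0.003857 mol, which equals the excess n(KOH).
So n(KOH) consumed by the sample = 0.01941 - 0.003857 = 0.01556 mol.
n(H2C2O4) = 0.01556 / 2 = 0.007779 mol.
mass = 0.007779 mol x 90.03 g/mol = 0.700 g.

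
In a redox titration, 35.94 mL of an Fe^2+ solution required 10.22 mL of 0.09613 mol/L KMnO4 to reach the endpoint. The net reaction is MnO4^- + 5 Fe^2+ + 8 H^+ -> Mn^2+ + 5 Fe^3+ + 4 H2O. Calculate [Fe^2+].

n(KMnO4) = 0.09613 x 0.01022 = 0.0009824 mol.
From the balanced equation, 1 mol KMnO4 reacts with 5 mol Fe^2+, so n(Fe^2+) = 0.0009824 x 5/1 = 0.004912 mol.
[Fe^2+] = 0.004912 / 0.03594 L = 0.137 M.

0.137 M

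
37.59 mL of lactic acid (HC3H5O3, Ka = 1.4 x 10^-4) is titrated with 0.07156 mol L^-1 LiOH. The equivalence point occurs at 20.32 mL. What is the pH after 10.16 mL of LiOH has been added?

3.85

10.16 mL is exactly half the equivalence volume (20.32/2), i.e. the half-equivalence point.
There, n(HA) = n(A^-), so pH = pKa = -log(1.4 x 10^-4) = 3.85.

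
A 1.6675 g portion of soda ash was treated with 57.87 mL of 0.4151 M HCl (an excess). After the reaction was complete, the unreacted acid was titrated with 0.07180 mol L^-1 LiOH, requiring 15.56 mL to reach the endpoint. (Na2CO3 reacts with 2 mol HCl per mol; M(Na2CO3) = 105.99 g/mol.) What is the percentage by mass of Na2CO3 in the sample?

Total n(HCl) added = 0.4151 x 0.05787 = 0.02402 mol.
n(LiOH) used = 0.07180 x 0.01556 = 0.001117 mol, which equals the excess n(HCl).
So n(HCl) consumed by the sample = 0.02402 - 0.001117 = 0.02290 mol.
n(Na2CO3) = 0.02290 / 2 = 0.01145 mol.
mass Na2CO3 = 0.01145 x 105.99 = 1.214 g, so %Na2CO3 = 1.214/1.6675 x 100 = 72.8%.

72.8%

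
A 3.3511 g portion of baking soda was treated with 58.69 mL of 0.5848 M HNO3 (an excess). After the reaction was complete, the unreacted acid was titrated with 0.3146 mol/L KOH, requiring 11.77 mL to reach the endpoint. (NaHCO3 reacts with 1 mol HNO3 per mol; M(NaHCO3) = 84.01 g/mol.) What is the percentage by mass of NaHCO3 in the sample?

76.8%

Total n(HNO3) added = 0.5848 x 0.05869 = 0.03432 mol.
n(KOH) used = 0.3146 x 0.01177 = 0.003703 mol, which equals the excess n(HNO3).
So n(HNO3) consumed by the sample = 0.03432 - 0.003703 = 0.03062 mol.
n(NaHCO3) = 0.03062 / 1 = 0.03062 mol.
mass NaHCO3 = 0.03062 x 84.01 = 2.572 g, so %NaHCO3 = 2.572/3.3511 x 100 = 76.8%.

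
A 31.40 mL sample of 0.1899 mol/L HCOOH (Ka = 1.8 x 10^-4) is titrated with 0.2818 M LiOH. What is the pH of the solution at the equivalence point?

8.40

n(HCOOH) = 0.1899 x 0.03140 = 0.005963 mol; V(LiOH) at equivalence = 0.005963/0.2818 = 0.02116 L.
At equivalence all the acid is converted to HCOO-; total volume = 0.03140 + 0.02116 = 0.05256 L, so [HCOO-] = 0.005963/0.05256 = 0.1134 M.
Kb = Kw/Ka = 1.0e-14 / 1.8 x 10^-4 = 5.56e-11.
[OH^-] = sqrt(Kb x [HCOO-]) = sqrt(5.56e-11 x 0.1134) = 2.51e-6 M.
pOH = 5.60, so pH = 14.00 - 5.60 = 8.40.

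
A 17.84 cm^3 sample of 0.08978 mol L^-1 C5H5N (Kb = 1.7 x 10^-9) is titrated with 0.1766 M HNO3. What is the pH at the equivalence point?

3.23

n(C5H5N) = 0.08978 x 0.01784 = 0.001602 mol; V(HNO3) at equivalence = 0.001602/0.1766 = 0.009070 L.
At equivalence the base is fully converted to C5H5NH+; total volume = 0.02691 L, so [C5H5NH+] = 0.001602/0.02691 = 0.05952 M.
Ka(C5H5NH+) = Kw/Kb = 1.0e-14 / 1.7 x 10^-9 = 5.88e-6.
[H^+] = sqrt(Ka x [C5H5NH+]) = sqrt(5.88e-6 x 0.05952) = 0.000592 M.
pH = -log(0.000592) = 3.23.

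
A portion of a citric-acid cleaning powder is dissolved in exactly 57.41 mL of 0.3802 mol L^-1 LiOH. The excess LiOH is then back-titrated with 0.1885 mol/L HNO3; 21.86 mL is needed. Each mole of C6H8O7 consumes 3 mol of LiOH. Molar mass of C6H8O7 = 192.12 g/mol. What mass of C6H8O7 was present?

Total n(LiOH) added = 0.3802 x 0.05741 = 0.02183 mol.
n(HNO3) used = 0.1885 x 0.02186 = 0.004121 mol, which equals the excess n(LiOH).
So n(LiOH) consumed by the sample = 0.02183 - 0.004121 = 0.01771 mol.
n(C6H8O7) = 0.01771 / 3 = 0.005902 mol.
mass = 0.005902 mol x 192.12 g/mol = 1.13 g.

1.13 g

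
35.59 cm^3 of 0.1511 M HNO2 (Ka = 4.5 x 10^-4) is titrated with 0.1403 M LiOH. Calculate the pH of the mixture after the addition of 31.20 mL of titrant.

Initial n(HNO2) = 0.1511 x 0.03559 = 0.005378 mol.
n(LiOH) added = 0.1403 x 0.03120 = 0.004377 mol, converting that many moles of HNO2 to NO2-.
Remaining n(HNO2) = 0.001000 mol; n(NO2-) = 0.004377 mol.
By Henderson-Hasselbalch, pH = pKa + log([A^-]/[HA]) = 3.35 + log(0.004377/0.001000) = 3.35 + (+0.64) = 3.99.

3.99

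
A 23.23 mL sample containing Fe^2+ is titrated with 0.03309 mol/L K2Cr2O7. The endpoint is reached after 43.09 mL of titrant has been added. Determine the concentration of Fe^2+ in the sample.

n(K2Cr2O7) = 0.03309 x 0.04309 = 0.001426 mol.
From the balanced equation, 1 mol K2Cr2O7 reacts with 6 mol Fe^2+, so n(Fe^2+) = 0.001426 x 6/1 = 0.008555 mol.
[Fe^2+] = 0.008555 / 0.02323 L = 0.368 M.

0.368 M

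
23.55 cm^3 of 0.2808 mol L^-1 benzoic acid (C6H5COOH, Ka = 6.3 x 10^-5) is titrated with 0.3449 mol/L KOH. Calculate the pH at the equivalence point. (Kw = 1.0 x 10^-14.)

8.70

n(C6H5COOH) = 0.2808 x 0.02355 = 0.006613 mol; V(KOH) at equivalence = 0.006613/0.3449 = 0.01917 L.
At equivalence all the acid is converted to C6H5COO-; total volume = 0.02355 + 0.01917 = 0.04272 L, so [C6H5COO-] = 0.006613/0.04272 = 0.1548 M.
Kb = Kw/Ka = 1.0e-14 / 6.3 x 10^-5 = 1.59e-10.
[OH^-] = sqrt(Kb x [C6H5COO-]) = sqrt(1.59e-10 x 0.1548) = 4.96e-6 M.
pOH = 5.30, so pH = 14.00 - 5.30 = 8.70.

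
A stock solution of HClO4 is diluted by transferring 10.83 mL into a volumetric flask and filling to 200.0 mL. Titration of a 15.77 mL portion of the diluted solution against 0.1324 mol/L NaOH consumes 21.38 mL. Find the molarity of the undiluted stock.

3.31 M

n(NaOH) = 0.1324 x 0.02138 = 0.002831 mol.
n(HClO4) in the aliquot = 0.002831 mol.
[diluted HClO4] = 0.002831 / 0.01577 = 0.1795 M.
Dilution factor = 200.0/10.83 = 18.47, so [stock] = 0.1795 x 18.47 = 3.31 M.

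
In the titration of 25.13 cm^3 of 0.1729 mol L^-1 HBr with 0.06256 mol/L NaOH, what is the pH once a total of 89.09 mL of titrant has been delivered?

n(acid) = 0.1729 x 0.02513 = 0.004345 mol; n(NaOH) added = 0.06256 x 0.08909 = 0.005573 mol.
Base is in excess by 0.005573 - 0.004345 = 0.001228 mol in a total volume of 0.1142 L.
[OH^-] = 0.001228/0.1142 = 0.01076 M, so pOH = 1.97 and pH = 14.00 - 1.97 = 12.03.

12.03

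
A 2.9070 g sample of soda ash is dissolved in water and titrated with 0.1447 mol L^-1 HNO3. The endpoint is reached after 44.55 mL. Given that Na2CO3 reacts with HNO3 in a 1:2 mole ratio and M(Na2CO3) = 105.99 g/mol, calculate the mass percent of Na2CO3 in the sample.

11.8%

n(HNO3) = 0.1447 x 0.04455 = 0.006446 mol.
n(Na2CO3) = 0.006446 / 2 = 0.003223 mol.
mass of Na2CO3 = 0.003223 x 105.99 = 0.3416 g.
% purity = 0.3416 / 2.9070 x 100 = 11.8%.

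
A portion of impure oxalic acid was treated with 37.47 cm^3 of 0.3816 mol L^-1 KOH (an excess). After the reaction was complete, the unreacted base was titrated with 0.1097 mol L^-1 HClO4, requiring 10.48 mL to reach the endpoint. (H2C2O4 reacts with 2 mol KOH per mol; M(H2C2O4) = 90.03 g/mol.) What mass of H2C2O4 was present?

0.592 g

Total n(KOH) added = 0.3816 x 0.03747 = 0.01430 mol.
n(HClO4) used = 0.1097 x 0.01048 = 0.001150 mol, which equals the excess n(KOH).
So n(KOH) consumed by the sample = 0.01430 - 0.001150 = 0.01315 mol.
n(H2C2O4) = 0.01315 / 2 = 0.006574 mol.
mass = 0.006574 mol x 90.03 g/mol = 0.592 g.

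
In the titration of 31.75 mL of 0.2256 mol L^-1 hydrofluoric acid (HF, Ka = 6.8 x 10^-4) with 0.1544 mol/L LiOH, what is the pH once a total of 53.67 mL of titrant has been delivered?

n(acid) = 0.2256 x 0.03175 = 0.007163 mol; n(LiOH) added = 0.1544 x 0.05367 = 0.008287 mol.
Base is in excess by 0.008287 - 0.007163 = 0.001124 mol in a total volume of 0.08542 L.
[OH^-] = 0.001124/0.08542 = 0.01316 M, so pOH = 1.88 and pH = 14.00 - 1.88 = 12.12.

12.12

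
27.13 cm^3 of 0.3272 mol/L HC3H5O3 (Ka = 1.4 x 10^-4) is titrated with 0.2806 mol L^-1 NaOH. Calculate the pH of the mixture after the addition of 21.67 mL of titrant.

4.19

Initial n(HC3H5O3) = 0.3272 x 0.02713 = 0.008877 mol.
n(NaOH) added = 0.2806 x 0.02167 = 0.006081 mol, converting that many moles of HC3H5O3 to C3H5O3-.
Remaining n(HC3H5O3) = 0.002796 mol; n(C3H5O3-) = 0.006081 mol.
By Henderson-Hasselbalch, pH = pKa + log([A^-]/[HA]) = 3.85 + log(0.006081/0.002796) = 3.85 + (+0.34) = 4.19.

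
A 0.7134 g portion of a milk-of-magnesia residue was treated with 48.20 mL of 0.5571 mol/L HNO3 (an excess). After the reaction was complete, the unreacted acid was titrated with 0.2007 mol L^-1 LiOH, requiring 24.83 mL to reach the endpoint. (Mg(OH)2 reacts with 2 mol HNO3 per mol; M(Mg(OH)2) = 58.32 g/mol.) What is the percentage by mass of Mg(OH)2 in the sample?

89.4%

Total n(HNO3) added = 0.5571 x 0.04820 = 0.02685 mol.
n(LiOH) used = 0.2007 x 0.02483 = 0.004983 mol, which equals the excess n(HNO3).
So n(HNO3) consumed by the sample = 0.02685 - 0.004983 = 0.02187 mol.
n(Mg(OH)2) = 0.02187 / 2 = 0.01093 mol.
mass Mg(OH)2 = 0.01093 x 58.32 = 0.6377 g, so %Mg(OH)2 = 0.6377/0.7134 x 100 = 89.4%.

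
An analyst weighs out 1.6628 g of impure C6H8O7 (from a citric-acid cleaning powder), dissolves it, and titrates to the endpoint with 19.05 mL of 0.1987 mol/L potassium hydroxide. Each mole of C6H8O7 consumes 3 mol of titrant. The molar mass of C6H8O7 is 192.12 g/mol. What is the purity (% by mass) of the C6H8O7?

n(KOH) = 0.1987 x 0.01905 = 0.003785 mol.
n(C6H8O7) = 0.003785 / 3 = 0.001262 mol.
mass of C6H8O7 = 0.001262 x 192.12 = 0.2424 g.
% purity = 0.2424 / 1.6628 x 100 = 14.6%.

14.6%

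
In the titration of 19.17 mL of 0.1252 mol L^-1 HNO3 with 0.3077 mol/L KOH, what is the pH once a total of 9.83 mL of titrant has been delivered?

n(acid) = 0.1252 x 0.01917 = 0.002400 mol; n(KOH) added = 0.3077 x 0.009830 = 0.003025 mol.
Base is in excess by 0.003025 - 0.002400 = 0.0006246 mol in a total volume of 0.02900 L.
[OH^-] = 0.0006246/0.02900 = 0.02154 M, so pOH = 1.67 and pH = 14.00 - 1.67 = 12.33.

12.33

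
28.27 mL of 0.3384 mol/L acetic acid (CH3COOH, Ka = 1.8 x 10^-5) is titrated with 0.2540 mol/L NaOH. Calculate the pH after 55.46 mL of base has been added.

n(acid) = 0.3384 x 0.02827 = 0.009567 mol; n(NaOH) added = 0.2540 x 0.05546 = 0.01409 mol.
Base is in excess by 0.01409 - 0.009567 = 0.004520 mol in a total volume of 0.08373 L.
[OH^-] = 0.004520/0.08373 = 0.05399 M, so pOH = 1.27 and pH = 14.00 - 1.27 = 12.73.

12.73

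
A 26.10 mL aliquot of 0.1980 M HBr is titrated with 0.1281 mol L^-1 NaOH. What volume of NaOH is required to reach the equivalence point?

n(HBr) = 0.1980 mol/L x 0.02610 L = 0.005168 mol.
At equivalence n(NaOH) = n(HBr) = 0.005168 mol.
V(NaOH) = 0.005168 / 0.1281 = 0.04034 L = 40.3 mL.

40.3 mL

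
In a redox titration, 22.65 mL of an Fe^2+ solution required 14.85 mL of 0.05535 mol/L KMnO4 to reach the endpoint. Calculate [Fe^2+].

n(KMnO4) = 0.05535 x 0.01485 = 0.0008219 mol.
From the balanced equation, 1 mol KMnO4 reacts with 5 mol Fe^2+, so n(Fe^2+) = 0.0008219 x 5/1 = 0.004110 mol.
[Fe^2+] = 0.004110 / 0.02265 L = 0.181 M.

0.181 M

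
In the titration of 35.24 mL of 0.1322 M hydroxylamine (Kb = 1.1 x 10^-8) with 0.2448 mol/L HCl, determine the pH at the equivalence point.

n(NH2OH) = 0.1322 x 0.03524 = 0.004659 mol; V(HCl) at equivalence = 0.004659/0.2448 = 0.01903 L.
At equivalence the base is fully converted to NH3OH+; total volume = 0.05427 L, so [NH3OH+] = 0.004659/0.05427 = 0.08584 M.
Ka(NH3OH+) = Kw/Kb = 1.0e-14 / 1.1 x 10^-8 = 9.09e-7.
[H^+] = sqrt(Ka x [NH3OH+]) = sqrt(9.09e-7 x 0.08584) = 0.000279 M.
pH = -log(0.000279) = 3.55.

3.55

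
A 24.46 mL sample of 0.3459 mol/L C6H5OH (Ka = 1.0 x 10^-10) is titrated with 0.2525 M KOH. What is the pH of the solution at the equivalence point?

n(C6H5OH) = 0.3459 x 0.02446 = 0.008461 mol; V(KOH) at equivalence = 0.008461/0.2525 = 0.03351 L.
At equivalence all the acid is converted to C6H5O-; total volume = 0.02446 + 0.03351 = 0.05797 L, so [C6H5O-] = 0.008461/0.05797 = 0.1460 M.
Kb = Kw/Ka = 1.0e-14 / 1.0 x 10^-10 = 0.000100.
[OH^-] = sqrt(Kb x [C6H5O-]) = sqrt(0.000100 x 0.1460) = 0.00382 M.
pOH = 2.42, so pH = 14.00 - 2.42 = 11.58.

11.58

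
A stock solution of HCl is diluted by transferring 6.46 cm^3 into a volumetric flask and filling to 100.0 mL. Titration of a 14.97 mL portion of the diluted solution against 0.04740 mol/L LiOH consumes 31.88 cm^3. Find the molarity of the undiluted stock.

1.56 M

n(LiOH) = 0.04740 x 0.03188 = 0.001511 mol.
n(HCl) in the aliquot = 0.001511 mol.
[diluted HCl] = 0.001511 / 0.01497 = 0.1009 M.
Dilution factor = 100.0/6.460 = 15.48, so [stock] = 0.1009 x 15.48 = 1.56 M.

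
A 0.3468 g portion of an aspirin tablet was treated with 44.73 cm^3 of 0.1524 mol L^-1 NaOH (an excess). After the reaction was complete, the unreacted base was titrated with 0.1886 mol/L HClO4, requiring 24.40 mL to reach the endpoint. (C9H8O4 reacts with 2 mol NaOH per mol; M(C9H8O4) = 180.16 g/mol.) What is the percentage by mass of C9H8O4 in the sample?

57.5%

Total n(NaOH) added = 0.1524 x 0.04473 = 0.006817 mol.
n(HClO4) used = 0.1886 x 0.02440 = 0.004602 mol, which equals the excess n(NaOH).
So n(NaOH) consumed by the sample = 0.006817 - 0.004602 = 0.002215 mol.
n(C9H8O4) = 0.002215 / 2 = 0.001108 mol.
mass C9H8O4 = 0.001108 x 180.16 = 0.1995 g, so %C9H8O4 = 0.1995/0.3468 x 100 = 57.5%.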